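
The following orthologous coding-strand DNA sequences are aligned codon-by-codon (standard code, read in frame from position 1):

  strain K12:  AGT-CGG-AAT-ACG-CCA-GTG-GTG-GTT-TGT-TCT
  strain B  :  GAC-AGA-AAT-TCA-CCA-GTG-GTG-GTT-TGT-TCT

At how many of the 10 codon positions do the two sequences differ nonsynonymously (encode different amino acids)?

Codon 1: AGT Ser / GAC Asp — nonsynonymous.
Codon 2: CGG Arg / AGA Arg — synonymous.
Codon 3: AAT Asn / AAT Asn — identical.
Codon 4: ACG Thr / TCA Ser — nonsynonymous.
Codon 5: CCA Pro / CCA Pro — identical.
Codon 6: GTG Val / GTG Val — identical.
Codon 7: GTG Val / GTG Val — identical.
Codon 8: GTT Val / GTT Val — identical.
Codon 9: TGT Cys / TGT Cys — identical.
Codon 10: TCT Ser / TCT Ser — identical.
Nonsynonymous differences: 2.

2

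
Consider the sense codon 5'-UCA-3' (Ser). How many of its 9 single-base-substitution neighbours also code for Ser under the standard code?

3

Position 1: none → 0 synonymous.
Position 2: none → 0 synonymous.
Position 3: UCU, UCC, UCG → 3 synonymous.
Total: 0 + 0 + 3 = 3.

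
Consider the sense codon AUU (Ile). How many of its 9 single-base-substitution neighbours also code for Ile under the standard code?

Position 1: none → 0 synonymous.
Position 2: none → 0 synonymous.
Position 3: AUC, AUA → 2 synonymous.
Total: 0 + 0 + 2 = 2.

2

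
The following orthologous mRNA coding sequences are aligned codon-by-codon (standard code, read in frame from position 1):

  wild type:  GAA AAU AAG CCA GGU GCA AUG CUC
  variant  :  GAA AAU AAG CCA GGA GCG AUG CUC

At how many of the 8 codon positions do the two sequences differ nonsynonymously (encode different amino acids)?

Codon 1: GAA Glu / GAA Glu — identical.
Codon 2: AAU Asn / AAU Asn — identical.
Codon 3: AAG Lys / AAG Lys — identical.
Codon 4: CCA Pro / CCA Pro — identical.
Codon 5: GGU Gly / GGA Gly — synonymous.
Codon 6: GCA Ala / GCG Ala — synonymous.
Codon 7: AUG Met / AUG Met — identical.
Codon 8: CUC Leu / CUC Leu — identical.
Nonsynonymous differences: 0.

0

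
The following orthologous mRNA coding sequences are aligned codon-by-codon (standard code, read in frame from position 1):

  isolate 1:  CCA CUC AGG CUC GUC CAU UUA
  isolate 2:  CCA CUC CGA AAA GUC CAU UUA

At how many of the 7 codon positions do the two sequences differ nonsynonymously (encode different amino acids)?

1

Codon 1: CCA Pro / CCA Pro — identical.
Codon 2: CUC Leu / CUC Leu — identical.
Codon 3: AGG Arg / CGA Arg — synonymous.
Codon 4: CUC Leu / AAA Lys — nonsynonymous.
Codon 5: GUC Val / GUC Val — identical.
Codon 6: CAU His / CAU His — identical.
Codon 7: UUA Leu / UUA Leu — identical.
Nonsynonymous differences: 1.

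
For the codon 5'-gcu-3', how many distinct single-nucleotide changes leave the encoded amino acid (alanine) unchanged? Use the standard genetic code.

Position 1: none → 0 synonymous.
Position 2: none → 0 synonymous.
Position 3: GCC, GCA, GCG → 3 synonymous.
Total: 0 + 0 + 3 = 3.

3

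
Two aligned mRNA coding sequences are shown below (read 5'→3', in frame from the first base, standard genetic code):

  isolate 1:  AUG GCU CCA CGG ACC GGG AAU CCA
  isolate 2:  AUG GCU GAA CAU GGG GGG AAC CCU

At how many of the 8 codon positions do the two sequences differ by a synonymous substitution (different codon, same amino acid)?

Codon 1: AUG Met / AUG Met — identical.
Codon 2: GCU Ala / GCU Ala — identical.
Codon 3: CCA Pro / GAA Glu — nonsynonymous.
Codon 4: CGG Arg / CAU His — nonsynonymous.
Codon 5: ACC Thr / GGG Gly — nonsynonymous.
Codon 6: GGG Gly / GGG Gly — identical.
Codon 7: AAU Asn / AAC Asn — synonymous.
Codon 8: CCA Pro / CCU Pro — synonymous.
Synonymous differences: 2.

2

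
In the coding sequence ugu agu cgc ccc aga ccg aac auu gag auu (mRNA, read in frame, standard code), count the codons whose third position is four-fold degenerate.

Codon 1 UGU (Cys): third position 2-fold.
Codon 2 AGU (Ser): third position 2-fold.
Codon 3 CGC (Arg): third position 4-fold.
Codon 4 CCC (Pro): third position 4-fold.
Codon 5 AGA (Arg): third position 2-fold.
Codon 6 CCG (Pro): third position 4-fold.
Codon 7 AAC (Asn): third position 2-fold.
Codon 8 AUU (Ile): third position 3-fold.
Codon 9 GAG (Glu): third position 2-fold.
Codon 10 AUU (Ile): third position 3-fold.
Four-fold degenerate third positions: 3.

3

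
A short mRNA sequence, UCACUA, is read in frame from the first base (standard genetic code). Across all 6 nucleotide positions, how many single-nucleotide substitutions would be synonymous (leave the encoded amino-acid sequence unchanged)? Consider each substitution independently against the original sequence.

7

Codon 1 (UCA, Ser): 3 synonymous substitutions.
Codon 2 (CUA, Leu): 4 synonymous substitutions.
Total: 3 + 4 = 7.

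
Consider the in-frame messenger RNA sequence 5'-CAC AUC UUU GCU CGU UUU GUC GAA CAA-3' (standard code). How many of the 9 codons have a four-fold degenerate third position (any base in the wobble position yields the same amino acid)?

Codon 1 CAC (His): third position 2-fold.
Codon 2 AUC (Ile): third position 3-fold.
Codon 3 UUU (Phe): third position 2-fold.
Codon 4 GCU (Ala): third position 4-fold.
Codon 5 CGU (Arg): third position 4-fold.
Codon 6 UUU (Phe): third position 2-fold.
Codon 7 GUC (Val): third position 4-fold.
Codon 8 GAA (Glu): third position 2-fold.
Codon 9 CAA (Gln): third position 2-fold.
Four-fold degenerate third positions: 3.

3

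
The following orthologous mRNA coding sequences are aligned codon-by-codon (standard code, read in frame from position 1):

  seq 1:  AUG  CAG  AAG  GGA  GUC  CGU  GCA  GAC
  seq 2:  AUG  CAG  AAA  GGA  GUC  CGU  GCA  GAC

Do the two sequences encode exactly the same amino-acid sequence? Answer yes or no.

Codon 1: AUG Met / AUG Met — identical.
Codon 2: CAG Gln / CAG Gln — identical.
Codon 3: AAG Lys / AAA Lys — synonymous.
Codon 4: GGA Gly / GGA Gly — identical.
Codon 5: GUC Val / GUC Val — identical.
Codon 6: CGU Arg / CGU Arg — identical.
Codon 7: GCA Ala / GCA Ala — identical.
Codon 8: GAC Asp / GAC Asp — identical.
Nonsynonymous differences: 0 → same protein.

yes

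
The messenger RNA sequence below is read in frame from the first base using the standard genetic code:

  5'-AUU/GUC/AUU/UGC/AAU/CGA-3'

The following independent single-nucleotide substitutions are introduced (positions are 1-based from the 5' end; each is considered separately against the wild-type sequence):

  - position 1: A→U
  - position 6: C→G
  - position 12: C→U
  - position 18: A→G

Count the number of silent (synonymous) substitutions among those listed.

Codon 1: AUU (Ile) → UUU (Phe) — missense.
Codon 2: GUC (Val) → GUG (Val) — synonymous.
Codon 4: UGC (Cys) → UGU (Cys) — synonymous.
Codon 6: CGA (Arg) → CGG (Arg) — synonymous.
Synonymous: 3 of 4.

3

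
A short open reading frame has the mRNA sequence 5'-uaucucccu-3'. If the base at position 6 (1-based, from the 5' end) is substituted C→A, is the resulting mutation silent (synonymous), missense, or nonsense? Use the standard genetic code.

silent

Position 6 falls in codon 2: CUC → Leu.
After the substitution the codon is CUA → Leu.
Both encode Leu, so the change is synonymous.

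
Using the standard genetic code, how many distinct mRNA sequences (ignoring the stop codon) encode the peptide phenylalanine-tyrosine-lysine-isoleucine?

Phe: 2 codons.
Tyr: 2 codons.
Lys: 2 codons.
Ile: 3 codons.
2 × 2 × 2 × 3 = 24.

24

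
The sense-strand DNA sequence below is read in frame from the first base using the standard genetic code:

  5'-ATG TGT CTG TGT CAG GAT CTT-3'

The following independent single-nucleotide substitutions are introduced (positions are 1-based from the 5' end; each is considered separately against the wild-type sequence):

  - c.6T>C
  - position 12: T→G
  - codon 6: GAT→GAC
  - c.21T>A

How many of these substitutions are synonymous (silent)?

Codon 2: TGT (Cys) → TGC (Cys) — synonymous.
Codon 4: TGT (Cys) → TGG (Trp) — missense.
Codon 6: GAT (Asp) → GAC (Asp) — synonymous.
Codon 7: CTT (Leu) → CTA (Leu) — synonymous.
Synonymous: 3 of 4.

3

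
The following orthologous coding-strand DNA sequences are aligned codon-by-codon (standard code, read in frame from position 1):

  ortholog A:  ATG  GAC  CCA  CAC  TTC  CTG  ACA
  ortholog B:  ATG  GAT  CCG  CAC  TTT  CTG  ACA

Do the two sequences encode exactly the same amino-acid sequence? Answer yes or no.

Codon 1: ATG Met / ATG Met — identical.
Codon 2: GAC Asp / GAT Asp — synonymous.
Codon 3: CCA Pro / CCG Pro — synonymous.
Codon 4: CAC His / CAC His — identical.
Codon 5: TTC Phe / TTT Phe — synonymous.
Codon 6: CTG Leu / CTG Leu — identical.
Codon 7: ACA Thr / ACA Thr — identical.
Nonsynonymous differences: 0 → same protein.

yes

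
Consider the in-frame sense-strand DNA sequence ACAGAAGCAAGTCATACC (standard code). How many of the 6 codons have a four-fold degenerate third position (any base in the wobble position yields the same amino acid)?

Codon 1 ACA (Thr): third position 4-fold.
Codon 2 GAA (Glu): third position 2-fold.
Codon 3 GCA (Ala): third position 4-fold.
Codon 4 AGT (Ser): third position 2-fold.
Codon 5 CAT (His): third position 2-fold.
Codon 6 ACC (Thr): third position 4-fold.
Four-fold degenerate third positions: 3.

3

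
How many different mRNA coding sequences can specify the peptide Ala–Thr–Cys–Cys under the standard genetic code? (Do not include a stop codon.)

64

Ala: 4 codons.
Thr: 4 codons.
Cys: 2 codons.
Cys: 2 codons.
4 × 4 × 2 × 2 = 64.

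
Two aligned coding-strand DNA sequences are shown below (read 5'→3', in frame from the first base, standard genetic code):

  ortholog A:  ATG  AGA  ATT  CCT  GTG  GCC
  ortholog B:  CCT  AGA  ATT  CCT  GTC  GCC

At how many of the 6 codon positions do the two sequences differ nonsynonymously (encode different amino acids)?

Codon 1: ATG Met / CCT Pro — nonsynonymous.
Codon 2: AGA Arg / AGA Arg — identical.
Codon 3: ATT Ile / ATT Ile — identical.
Codon 4: CCT Pro / CCT Pro — identical.
Codon 5: GTG Val / GTC Val — synonymous.
Codon 6: GCC Ala / GCC Ala — identical.
Nonsynonymous differences: 1.

1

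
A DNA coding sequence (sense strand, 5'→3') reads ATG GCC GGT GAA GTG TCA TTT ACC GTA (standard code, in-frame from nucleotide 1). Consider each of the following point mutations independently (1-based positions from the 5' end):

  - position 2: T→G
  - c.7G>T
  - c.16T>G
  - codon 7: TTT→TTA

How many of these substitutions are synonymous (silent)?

Codon 1: ATG (Met) → AGG (Arg) — missense.
Codon 3: GGT (Gly) → TGT (Cys) — missense.
Codon 6: TCA (Ser) → GCA (Ala) — missense.
Codon 7: TTT (Phe) → TTA (Leu) — missense.
Synonymous: 0 of 4.

0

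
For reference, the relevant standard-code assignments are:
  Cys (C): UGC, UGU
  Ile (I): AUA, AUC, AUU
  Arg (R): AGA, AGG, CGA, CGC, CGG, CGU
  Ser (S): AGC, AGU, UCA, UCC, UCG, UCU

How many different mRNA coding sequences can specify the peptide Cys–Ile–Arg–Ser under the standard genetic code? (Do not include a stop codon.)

Cys: 2 codons.
Ile: 3 codons.
Arg: 6 codons.
Ser: 6 codons.
2 × 3 × 6 × 6 = 216.

216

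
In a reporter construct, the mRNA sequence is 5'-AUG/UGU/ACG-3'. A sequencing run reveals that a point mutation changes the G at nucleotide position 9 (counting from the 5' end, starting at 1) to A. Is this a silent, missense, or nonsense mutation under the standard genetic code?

silent

Position 9 falls in codon 3: ACG → Thr.
After the substitution the codon is ACA → Thr.
Both encode Thr, so the change is synonymous.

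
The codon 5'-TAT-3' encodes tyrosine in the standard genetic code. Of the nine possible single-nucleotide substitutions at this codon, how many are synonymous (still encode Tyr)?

1

Position 1: none → 0 synonymous.
Position 2: none → 0 synonymous.
Position 3: TAC → 1 synonymous.
Total: 0 + 0 + 1 = 1.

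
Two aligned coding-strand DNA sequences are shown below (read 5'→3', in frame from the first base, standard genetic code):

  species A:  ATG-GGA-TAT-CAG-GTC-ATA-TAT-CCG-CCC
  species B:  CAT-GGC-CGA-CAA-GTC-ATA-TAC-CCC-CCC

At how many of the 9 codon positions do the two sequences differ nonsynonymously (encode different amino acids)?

2

Codon 1: ATG Met / CAT His — nonsynonymous.
Codon 2: GGA Gly / GGC Gly — synonymous.
Codon 3: TAT Tyr / CGA Arg — nonsynonymous.
Codon 4: CAG Gln / CAA Gln — synonymous.
Codon 5: GTC Val / GTC Val — identical.
Codon 6: ATA Ile / ATA Ile — identical.
Codon 7: TAT Tyr / TAC Tyr — synonymous.
Codon 8: CCG Pro / CCC Pro — synonymous.
Codon 9: CCC Pro / CCC Pro — identical.
Nonsynonymous differences: 2.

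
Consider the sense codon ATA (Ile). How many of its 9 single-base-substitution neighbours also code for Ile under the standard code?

2

Position 1: none → 0 synonymous.
Position 2: none → 0 synonymous.
Position 3: ATT, ATC → 2 synonymous.
Total: 0 + 0 + 2 = 2.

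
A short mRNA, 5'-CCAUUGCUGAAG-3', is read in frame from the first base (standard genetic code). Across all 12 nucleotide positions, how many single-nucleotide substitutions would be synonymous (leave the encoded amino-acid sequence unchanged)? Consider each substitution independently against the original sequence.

10

Codon 1 (CCA, Pro): 3 synonymous substitutions.
Codon 2 (UUG, Leu): 2 synonymous substitutions.
Codon 3 (CUG, Leu): 4 synonymous substitutions.
Codon 4 (AAG, Lys): 1 synonymous substitution.
Total: 3 + 2 + 4 + 1 = 10.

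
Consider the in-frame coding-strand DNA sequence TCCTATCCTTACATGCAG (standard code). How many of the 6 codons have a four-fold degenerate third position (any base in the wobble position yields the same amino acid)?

2

Codon 1 TCC (Ser): third position 4-fold.
Codon 2 TAT (Tyr): third position 2-fold.
Codon 3 CCT (Pro): third position 4-fold.
Codon 4 TAC (Tyr): third position 2-fold.
Codon 5 ATG (Met): third position 1-fold.
Codon 6 CAG (Gln): third position 2-fold.
Four-fold degenerate third positions: 2.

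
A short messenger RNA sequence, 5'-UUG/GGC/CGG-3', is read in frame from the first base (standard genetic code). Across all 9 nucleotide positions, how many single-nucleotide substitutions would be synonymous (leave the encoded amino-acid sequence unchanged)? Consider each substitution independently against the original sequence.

Codon 1 (UUG, Leu): 2 synonymous substitutions.
Codon 2 (GGC, Gly): 3 synonymous substitutions.
Codon 3 (CGG, Arg): 4 synonymous substitutions.
Total: 2 + 3 + 4 = 9.

9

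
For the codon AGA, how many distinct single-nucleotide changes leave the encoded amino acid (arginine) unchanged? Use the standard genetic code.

Position 1: CGA → 1 synonymous.
Position 2: none → 0 synonymous.
Position 3: AGG → 1 synonymous.
Total: 1 + 0 + 1 = 2.

2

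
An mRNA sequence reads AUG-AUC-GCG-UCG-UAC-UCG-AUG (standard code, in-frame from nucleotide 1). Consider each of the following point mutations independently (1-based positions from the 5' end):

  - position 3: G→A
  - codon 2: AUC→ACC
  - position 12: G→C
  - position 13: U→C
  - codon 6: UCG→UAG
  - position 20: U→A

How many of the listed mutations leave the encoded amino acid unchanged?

1

Codon 1: AUG (Met) → AUA (Ile) — missense.
Codon 2: AUC (Ile) → ACC (Thr) — missense.
Codon 4: UCG (Ser) → UCC (Ser) — synonymous.
Codon 5: UAC (Tyr) → CAC (His) — missense.
Codon 6: UCG (Ser) → UAG (Stop) — nonsense.
Codon 7: AUG (Met) → AAG (Lys) — missense.
Synonymous: 1 of 6.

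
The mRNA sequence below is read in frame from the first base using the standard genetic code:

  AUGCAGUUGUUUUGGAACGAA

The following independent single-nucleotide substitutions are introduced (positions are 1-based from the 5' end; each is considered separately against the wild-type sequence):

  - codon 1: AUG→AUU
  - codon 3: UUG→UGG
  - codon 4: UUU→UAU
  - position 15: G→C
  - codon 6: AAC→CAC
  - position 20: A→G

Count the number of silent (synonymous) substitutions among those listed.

Codon 1: AUG (Met) → AUU (Ile) — missense.
Codon 3: UUG (Leu) → UGG (Trp) — missense.
Codon 4: UUU (Phe) → UAU (Tyr) — missense.
Codon 5: UGG (Trp) → UGC (Cys) — missense.
Codon 6: AAC (Asn) → CAC (His) — missense.
Codon 7: GAA (Glu) → GGA (Gly) — missense.
Synonymous: 0 of 6.

0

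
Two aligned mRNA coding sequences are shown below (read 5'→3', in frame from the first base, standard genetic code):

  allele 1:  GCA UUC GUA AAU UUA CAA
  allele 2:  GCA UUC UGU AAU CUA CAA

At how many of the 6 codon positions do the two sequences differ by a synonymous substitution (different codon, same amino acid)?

1

Codon 1: GCA Ala / GCA Ala — identical.
Codon 2: UUC Phe / UUC Phe — identical.
Codon 3: GUA Val / UGU Cys — nonsynonymous.
Codon 4: AAU Asn / AAU Asn — identical.
Codon 5: UUA Leu / CUA Leu — synonymous.
Codon 6: CAA Gln / CAA Gln — identical.
Synonymous differences: 1.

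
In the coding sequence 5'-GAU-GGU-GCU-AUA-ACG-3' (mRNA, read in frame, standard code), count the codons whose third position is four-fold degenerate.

3

Codon 1 GAU (Asp): third position 2-fold.
Codon 2 GGU (Gly): third position 4-fold.
Codon 3 GCU (Ala): third position 4-fold.
Codon 4 AUA (Ile): third position 3-fold.
Codon 5 ACG (Thr): third position 4-fold.
Four-fold degenerate third positions: 3.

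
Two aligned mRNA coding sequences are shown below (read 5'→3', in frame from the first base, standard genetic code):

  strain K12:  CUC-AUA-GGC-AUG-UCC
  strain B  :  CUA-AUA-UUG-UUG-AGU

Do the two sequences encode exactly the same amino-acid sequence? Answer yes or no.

Codon 1: CUC Leu / CUA Leu — synonymous.
Codon 2: AUA Ile / AUA Ile — identical.
Codon 3: GGC Gly / UUG Leu — nonsynonymous.
Codon 4: AUG Met / UUG Leu — nonsynonymous.
Codon 5: UCC Ser / AGU Ser — synonymous.
Nonsynonymous differences: 2 → different protein.

no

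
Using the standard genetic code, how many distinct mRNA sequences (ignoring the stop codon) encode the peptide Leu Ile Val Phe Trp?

Leu: 6 codons.
Ile: 3 codons.
Val: 4 codons.
Phe: 2 codons.
Trp: 1 codon.
6 × 3 × 4 × 2 × 1 = 144.

144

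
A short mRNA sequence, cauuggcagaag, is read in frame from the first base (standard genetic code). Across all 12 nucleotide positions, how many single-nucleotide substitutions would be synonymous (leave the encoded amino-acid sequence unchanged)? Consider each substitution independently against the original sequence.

Codon 1 (CAU, His): 1 synonymous substitution.
Codon 2 (UGG, Trp): 0 synonymous substitutions.
Codon 3 (CAG, Gln): 1 synonymous substitution.
Codon 4 (AAG, Lys): 1 synonymous substitution.
Total: 1 + 0 + 1 + 1 = 3.

3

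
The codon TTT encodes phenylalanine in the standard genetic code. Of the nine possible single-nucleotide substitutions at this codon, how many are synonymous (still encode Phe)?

1

Position 1: none → 0 synonymous.
Position 2: none → 0 synonymous.
Position 3: TTC → 1 synonymous.
Total: 0 + 0 + 1 = 1.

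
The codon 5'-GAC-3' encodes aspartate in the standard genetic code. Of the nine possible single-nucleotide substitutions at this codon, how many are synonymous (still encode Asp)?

1

Position 1: none → 0 synonymous.
Position 2: none → 0 synonymous.
Position 3: GAT → 1 synonymous.
Total: 0 + 0 + 1 = 1.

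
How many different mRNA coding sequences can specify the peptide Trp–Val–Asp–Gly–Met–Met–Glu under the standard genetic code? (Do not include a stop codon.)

64

Trp: 1 codon.
Val: 4 codons.
Asp: 2 codons.
Gly: 4 codons.
Met: 1 codon.
Met: 1 codon.
Glu: 2 codons.
1 × 4 × 2 × 4 × 1 × 1 × 2 = 64.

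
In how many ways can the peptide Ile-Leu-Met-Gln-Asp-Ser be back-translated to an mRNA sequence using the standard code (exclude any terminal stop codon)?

432

Ile: 3 codons.
Leu: 6 codons.
Met: 1 codon.
Gln: 2 codons.
Asp: 2 codons.
Ser: 6 codons.
3 × 6 × 1 × 2 × 2 × 6 = 432.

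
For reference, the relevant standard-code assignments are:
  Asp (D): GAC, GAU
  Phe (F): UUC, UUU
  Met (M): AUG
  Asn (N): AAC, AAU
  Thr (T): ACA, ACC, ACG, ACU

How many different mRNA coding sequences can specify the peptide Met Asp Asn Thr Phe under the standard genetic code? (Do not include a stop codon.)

32

Met: 1 codon.
Asp: 2 codons.
Asn: 2 codons.
Thr: 4 codons.
Phe: 2 codons.
1 × 2 × 2 × 4 × 2 = 32.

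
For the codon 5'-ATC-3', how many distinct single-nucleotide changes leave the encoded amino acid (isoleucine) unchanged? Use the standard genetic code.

2

Position 1: none → 0 synonymous.
Position 2: none → 0 synonymous.
Position 3: ATT, ATA → 2 synonymous.
Total: 0 + 0 + 2 = 2.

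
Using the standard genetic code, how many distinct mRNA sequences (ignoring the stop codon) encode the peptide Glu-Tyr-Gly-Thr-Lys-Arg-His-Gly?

6144

Glu: 2 codons.
Tyr: 2 codons.
Gly: 4 codons.
Thr: 4 codons.
Lys: 2 codons.
Arg: 6 codons.
His: 2 codons.
Gly: 4 codons.
2 × 2 × 4 × 4 × 2 × 6 × 2 × 4 = 6144.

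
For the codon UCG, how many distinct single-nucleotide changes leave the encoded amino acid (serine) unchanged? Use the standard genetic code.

3

Position 1: none → 0 synonymous.
Position 2: none → 0 synonymous.
Position 3: UCU, UCC, UCA → 3 synonymous.
Total: 0 + 0 + 3 = 3.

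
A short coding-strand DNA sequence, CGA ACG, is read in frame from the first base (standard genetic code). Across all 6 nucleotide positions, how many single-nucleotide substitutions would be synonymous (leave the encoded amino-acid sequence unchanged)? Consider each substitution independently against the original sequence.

7

Codon 1 (CGA, Arg): 4 synonymous substitutions.
Codon 2 (ACG, Thr): 3 synonymous substitutions.
Total: 4 + 3 = 7.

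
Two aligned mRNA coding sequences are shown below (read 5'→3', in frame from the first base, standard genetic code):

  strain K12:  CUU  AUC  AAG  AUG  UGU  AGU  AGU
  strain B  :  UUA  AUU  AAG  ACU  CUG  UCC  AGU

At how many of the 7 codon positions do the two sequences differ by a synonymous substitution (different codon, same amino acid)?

3

Codon 1: CUU Leu / UUA Leu — synonymous.
Codon 2: AUC Ile / AUU Ile — synonymous.
Codon 3: AAG Lys / AAG Lys — identical.
Codon 4: AUG Met / ACU Thr — nonsynonymous.
Codon 5: UGU Cys / CUG Leu — nonsynonymous.
Codon 6: AGU Ser / UCC Ser — synonymous.
Codon 7: AGU Ser / AGU Ser — identical.
Synonymous differences: 3.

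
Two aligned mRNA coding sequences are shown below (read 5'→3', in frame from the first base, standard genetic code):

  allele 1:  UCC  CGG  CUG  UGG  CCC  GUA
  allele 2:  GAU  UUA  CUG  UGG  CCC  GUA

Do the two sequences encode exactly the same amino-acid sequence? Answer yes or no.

no

Codon 1: UCC Ser / GAU Asp — nonsynonymous.
Codon 2: CGG Arg / UUA Leu — nonsynonymous.
Codon 3: CUG Leu / CUG Leu — identical.
Codon 4: UGG Trp / UGG Trp — identical.
Codon 5: CCC Pro / CCC Pro — identical.
Codon 6: GUA Val / GUA Val — identical.
Nonsynonymous differences: 2 → different protein.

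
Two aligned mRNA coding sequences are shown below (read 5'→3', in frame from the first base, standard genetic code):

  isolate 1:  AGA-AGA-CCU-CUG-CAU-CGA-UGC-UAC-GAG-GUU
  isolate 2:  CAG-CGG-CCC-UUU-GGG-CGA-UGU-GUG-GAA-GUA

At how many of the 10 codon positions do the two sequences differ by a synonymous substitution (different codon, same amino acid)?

5

Codon 1: AGA Arg / CAG Gln — nonsynonymous.
Codon 2: AGA Arg / CGG Arg — synonymous.
Codon 3: CCU Pro / CCC Pro — synonymous.
Codon 4: CUG Leu / UUU Phe — nonsynonymous.
Codon 5: CAU His / GGG Gly — nonsynonymous.
Codon 6: CGA Arg / CGA Arg — identical.
Codon 7: UGC Cys / UGU Cys — synonymous.
Codon 8: UAC Tyr / GUG Val — nonsynonymous.
Codon 9: GAG Glu / GAA Glu — synonymous.
Codon 10: GUU Val / GUA Val — synonymous.
Synonymous differences: 5.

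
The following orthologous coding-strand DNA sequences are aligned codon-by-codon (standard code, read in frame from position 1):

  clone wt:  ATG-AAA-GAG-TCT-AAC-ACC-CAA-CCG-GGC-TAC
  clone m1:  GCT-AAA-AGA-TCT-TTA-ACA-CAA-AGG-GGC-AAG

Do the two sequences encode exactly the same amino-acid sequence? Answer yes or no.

Codon 1: ATG Met / GCT Ala — nonsynonymous.
Codon 2: AAA Lys / AAA Lys — identical.
Codon 3: GAG Glu / AGA Arg — nonsynonymous.
Codon 4: TCT Ser / TCT Ser — identical.
Codon 5: AAC Asn / TTA Leu — nonsynonymous.
Codon 6: ACC Thr / ACA Thr — synonymous.
Codon 7: CAA Gln / CAA Gln — identical.
Codon 8: CCG Pro / AGG Arg — nonsynonymous.
Codon 9: GGC Gly / GGC Gly — identical.
Codon 10: TAC Tyr / AAG Lys — nonsynonymous.
Nonsynonymous differences: 5 → different protein.

no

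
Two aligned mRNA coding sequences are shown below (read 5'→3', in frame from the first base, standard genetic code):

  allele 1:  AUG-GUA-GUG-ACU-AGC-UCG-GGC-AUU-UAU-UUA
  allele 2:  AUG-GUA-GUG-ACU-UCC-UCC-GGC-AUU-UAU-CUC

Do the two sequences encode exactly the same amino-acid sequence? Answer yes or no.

Codon 1: AUG Met / AUG Met — identical.
Codon 2: GUA Val / GUA Val — identical.
Codon 3: GUG Val / GUG Val — identical.
Codon 4: ACU Thr / ACU Thr — identical.
Codon 5: AGC Ser / UCC Ser — synonymous.
Codon 6: UCG Ser / UCC Ser — synonymous.
Codon 7: GGC Gly / GGC Gly — identical.
Codon 8: AUU Ile / AUU Ile — identical.
Codon 9: UAU Tyr / UAU Tyr — identical.
Codon 10: UUA Leu / CUC Leu — synonymous.
Nonsynonymous differences: 0 → same protein.

yes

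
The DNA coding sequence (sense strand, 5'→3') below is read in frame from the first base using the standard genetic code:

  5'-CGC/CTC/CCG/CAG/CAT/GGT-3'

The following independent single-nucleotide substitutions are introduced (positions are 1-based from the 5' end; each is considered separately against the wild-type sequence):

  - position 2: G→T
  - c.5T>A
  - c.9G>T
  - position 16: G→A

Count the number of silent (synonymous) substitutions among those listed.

1

Codon 1: CGC (Arg) → CTC (Leu) — missense.
Codon 2: CTC (Leu) → CAC (His) — missense.
Codon 3: CCG (Pro) → CCT (Pro) — synonymous.
Codon 6: GGT (Gly) → AGT (Ser) — missense.
Synonymous: 1 of 4.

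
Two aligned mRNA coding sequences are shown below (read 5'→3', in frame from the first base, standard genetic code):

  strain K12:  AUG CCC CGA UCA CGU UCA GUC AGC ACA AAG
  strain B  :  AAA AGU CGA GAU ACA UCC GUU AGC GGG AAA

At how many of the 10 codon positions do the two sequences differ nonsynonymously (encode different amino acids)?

5

Codon 1: AUG Met / AAA Lys — nonsynonymous.
Codon 2: CCC Pro / AGU Ser — nonsynonymous.
Codon 3: CGA Arg / CGA Arg — identical.
Codon 4: UCA Ser / GAU Asp — nonsynonymous.
Codon 5: CGU Arg / ACA Thr — nonsynonymous.
Codon 6: UCA Ser / UCC Ser — synonymous.
Codon 7: GUC Val / GUU Val — synonymous.
Codon 8: AGC Ser / AGC Ser — identical.
Codon 9: ACA Thr / GGG Gly — nonsynonymous.
Codon 10: AAG Lys / AAA Lys — synonymous.
Nonsynonymous differences: 5.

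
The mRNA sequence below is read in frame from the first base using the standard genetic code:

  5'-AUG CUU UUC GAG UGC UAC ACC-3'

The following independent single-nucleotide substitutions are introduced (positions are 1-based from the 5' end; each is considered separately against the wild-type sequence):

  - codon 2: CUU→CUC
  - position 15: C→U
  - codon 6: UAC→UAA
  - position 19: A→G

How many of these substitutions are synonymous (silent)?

Codon 2: CUU (Leu) → CUC (Leu) — synonymous.
Codon 5: UGC (Cys) → UGU (Cys) — synonymous.
Codon 6: UAC (Tyr) → UAA (Stop) — nonsense.
Codon 7: ACC (Thr) → GCC (Ala) — missense.
Synonymous: 2 of 4.

2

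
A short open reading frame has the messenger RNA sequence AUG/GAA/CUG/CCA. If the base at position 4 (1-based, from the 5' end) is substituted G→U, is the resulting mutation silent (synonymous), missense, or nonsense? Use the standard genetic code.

nonsense

Position 4 falls in codon 2: GAA → Glu.
After the substitution the codon is UAA → Stop.
The new codon is a stop codon, so this is a nonsense mutation.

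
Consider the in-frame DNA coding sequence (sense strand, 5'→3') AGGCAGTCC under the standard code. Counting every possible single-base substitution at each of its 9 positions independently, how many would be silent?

Codon 1 (AGG, Arg): 2 synonymous substitutions.
Codon 2 (CAG, Gln): 1 synonymous substitution.
Codon 3 (TCC, Ser): 3 synonymous substitutions.
Total: 2 + 1 + 3 = 6.

6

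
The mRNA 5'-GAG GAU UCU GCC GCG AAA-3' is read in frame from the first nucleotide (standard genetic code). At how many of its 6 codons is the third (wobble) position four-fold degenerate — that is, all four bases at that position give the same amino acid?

Codon 1 GAG (Glu): third position 2-fold.
Codon 2 GAU (Asp): third position 2-fold.
Codon 3 UCU (Ser): third position 4-fold.
Codon 4 GCC (Ala): third position 4-fold.
Codon 5 GCG (Ala): third position 4-fold.
Codon 6 AAA (Lys): third position 2-fold.
Four-fold degenerate third positions: 3.

3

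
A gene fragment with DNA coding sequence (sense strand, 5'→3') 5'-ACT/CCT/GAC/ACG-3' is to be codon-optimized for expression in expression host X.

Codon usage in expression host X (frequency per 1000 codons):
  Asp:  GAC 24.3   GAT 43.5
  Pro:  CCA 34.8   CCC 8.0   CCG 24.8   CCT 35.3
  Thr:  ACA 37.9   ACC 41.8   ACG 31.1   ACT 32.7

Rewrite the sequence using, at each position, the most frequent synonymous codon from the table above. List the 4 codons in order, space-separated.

Codon 1 (Thr): best is ACC at 41.8.
Codon 2 (Pro): best is CCT at 35.3.
Codon 3 (Asp): best is GAT at 43.5.
Codon 4 (Thr): best is ACC at 41.8.

ACC CCT GAT ACC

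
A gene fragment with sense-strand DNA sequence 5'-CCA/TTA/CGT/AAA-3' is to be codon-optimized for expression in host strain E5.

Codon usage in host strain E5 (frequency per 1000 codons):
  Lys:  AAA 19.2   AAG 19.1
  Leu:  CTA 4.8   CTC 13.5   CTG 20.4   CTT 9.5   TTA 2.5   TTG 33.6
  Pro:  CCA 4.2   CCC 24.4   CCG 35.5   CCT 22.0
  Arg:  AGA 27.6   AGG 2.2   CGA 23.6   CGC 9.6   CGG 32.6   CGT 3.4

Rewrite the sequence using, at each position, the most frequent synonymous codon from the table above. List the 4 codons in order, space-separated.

Codon 1 (Pro): best is CCG at 35.5.
Codon 2 (Leu): best is TTG at 33.6.
Codon 3 (Arg): best is CGG at 32.6.
Codon 4 (Lys): best is AAA at 19.2.

CCG TTG CGG AAA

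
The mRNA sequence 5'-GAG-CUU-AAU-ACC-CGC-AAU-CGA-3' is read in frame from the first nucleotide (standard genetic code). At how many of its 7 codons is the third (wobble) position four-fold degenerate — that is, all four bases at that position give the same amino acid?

Codon 1 GAG (Glu): third position 2-fold.
Codon 2 CUU (Leu): third position 4-fold.
Codon 3 AAU (Asn): third position 2-fold.
Codon 4 ACC (Thr): third position 4-fold.
Codon 5 CGC (Arg): third position 4-fold.
Codon 6 AAU (Asn): third position 2-fold.
Codon 7 CGA (Arg): third position 4-fold.
Four-fold degenerate third positions: 4.

4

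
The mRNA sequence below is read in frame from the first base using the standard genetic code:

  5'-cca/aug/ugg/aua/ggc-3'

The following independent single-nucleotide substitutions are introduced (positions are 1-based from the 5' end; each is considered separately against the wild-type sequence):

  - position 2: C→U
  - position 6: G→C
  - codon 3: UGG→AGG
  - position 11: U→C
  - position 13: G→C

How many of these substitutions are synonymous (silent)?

0

Codon 1: CCA (Pro) → CUA (Leu) — missense.
Codon 2: AUG (Met) → AUC (Ile) — missense.
Codon 3: UGG (Trp) → AGG (Arg) — missense.
Codon 4: AUA (Ile) → ACA (Thr) — missense.
Codon 5: GGC (Gly) → CGC (Arg) — missense.
Synonymous: 0 of 5.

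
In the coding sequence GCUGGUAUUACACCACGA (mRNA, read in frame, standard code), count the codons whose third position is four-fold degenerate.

Codon 1 GCU (Ala): third position 4-fold.
Codon 2 GGU (Gly): third position 4-fold.
Codon 3 AUU (Ile): third position 3-fold.
Codon 4 ACA (Thr): third position 4-fold.
Codon 5 CCA (Pro): third position 4-fold.
Codon 6 CGA (Arg): third position 4-fold.
Four-fold degenerate third positions: 5.

5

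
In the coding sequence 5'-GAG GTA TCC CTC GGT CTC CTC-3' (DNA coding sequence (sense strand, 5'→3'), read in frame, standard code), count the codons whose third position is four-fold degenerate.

Codon 1 GAG (Glu): third position 2-fold.
Codon 2 GTA (Val): third position 4-fold.
Codon 3 TCC (Ser): third position 4-fold.
Codon 4 CTC (Leu): third position 4-fold.
Codon 5 GGT (Gly): third position 4-fold.
Codon 6 CTC (Leu): third position 4-fold.
Codon 7 CTC (Leu): third position 4-fold.
Four-fold degenerate third positions: 6.

6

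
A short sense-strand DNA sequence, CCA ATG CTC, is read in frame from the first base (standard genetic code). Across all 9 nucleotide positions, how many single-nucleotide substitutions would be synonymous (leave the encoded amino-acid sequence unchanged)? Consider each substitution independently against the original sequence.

6

Codon 1 (CCA, Pro): 3 synonymous substitutions.
Codon 2 (ATG, Met): 0 synonymous substitutions.
Codon 3 (CTC, Leu): 3 synonymous substitutions.
Total: 3 + 0 + 3 = 6.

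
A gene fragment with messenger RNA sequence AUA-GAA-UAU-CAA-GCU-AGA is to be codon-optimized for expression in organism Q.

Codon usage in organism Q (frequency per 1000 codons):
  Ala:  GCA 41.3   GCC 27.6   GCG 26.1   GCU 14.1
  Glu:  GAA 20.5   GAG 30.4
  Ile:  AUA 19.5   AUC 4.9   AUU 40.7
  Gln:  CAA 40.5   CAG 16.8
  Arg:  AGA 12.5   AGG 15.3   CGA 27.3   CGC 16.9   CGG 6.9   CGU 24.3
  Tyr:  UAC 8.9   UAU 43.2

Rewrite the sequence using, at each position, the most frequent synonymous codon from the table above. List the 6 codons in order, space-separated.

Codon 1 (Ile): best is AUU at 40.7.
Codon 2 (Glu): best is GAG at 30.4.
Codon 3 (Tyr): best is UAU at 43.2.
Codon 4 (Gln): best is CAA at 40.5.
Codon 5 (Ala): best is GCA at 41.3.
Codon 6 (Arg): best is CGA at 27.3.

AUU GAG UAU CAA GCA CGA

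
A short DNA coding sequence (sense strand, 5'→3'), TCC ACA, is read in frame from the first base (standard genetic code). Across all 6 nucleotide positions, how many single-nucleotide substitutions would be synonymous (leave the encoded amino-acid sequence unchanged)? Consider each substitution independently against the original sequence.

Codon 1 (TCC, Ser): 3 synonymous substitutions.
Codon 2 (ACA, Thr): 3 synonymous substitutions.
Total: 3 + 3 = 6.

6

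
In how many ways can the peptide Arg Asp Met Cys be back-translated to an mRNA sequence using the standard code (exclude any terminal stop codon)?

Arg: 6 codons.
Asp: 2 codons.
Met: 1 codon.
Cys: 2 codons.
6 × 2 × 1 × 2 = 24.

24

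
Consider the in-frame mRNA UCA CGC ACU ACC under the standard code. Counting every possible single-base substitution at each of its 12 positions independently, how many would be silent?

12

Codon 1 (UCA, Ser): 3 synonymous substitutions.
Codon 2 (CGC, Arg): 3 synonymous substitutions.
Codon 3 (ACU, Thr): 3 synonymous substitutions.
Codon 4 (ACC, Thr): 3 synonymous substitutions.
Total: 3 + 3 + 3 + 3 = 12.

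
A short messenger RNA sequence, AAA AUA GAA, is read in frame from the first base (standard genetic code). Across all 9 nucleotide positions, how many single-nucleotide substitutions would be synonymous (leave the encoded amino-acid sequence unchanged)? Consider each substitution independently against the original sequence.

4

Codon 1 (AAA, Lys): 1 synonymous substitution.
Codon 2 (AUA, Ile): 2 synonymous substitutions.
Codon 3 (GAA, Glu): 1 synonymous substitution.
Total: 1 + 2 + 1 = 4.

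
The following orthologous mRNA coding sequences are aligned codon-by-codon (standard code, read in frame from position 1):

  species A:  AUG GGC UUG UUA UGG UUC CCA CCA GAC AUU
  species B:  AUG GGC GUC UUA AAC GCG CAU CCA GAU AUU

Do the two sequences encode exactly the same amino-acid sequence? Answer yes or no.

Codon 1: AUG Met / AUG Met — identical.
Codon 2: GGC Gly / GGC Gly — identical.
Codon 3: UUG Leu / GUC Val — nonsynonymous.
Codon 4: UUA Leu / UUA Leu — identical.
Codon 5: UGG Trp / AAC Asn — nonsynonymous.
Codon 6: UUC Phe / GCG Ala — nonsynonymous.
Codon 7: CCA Pro / CAU His — nonsynonymous.
Codon 8: CCA Pro / CCA Pro — identical.
Codon 9: GAC Asp / GAU Asp — synonymous.
Codon 10: AUU Ile / AUU Ile — identical.
Nonsynonymous differences: 4 → different protein.

no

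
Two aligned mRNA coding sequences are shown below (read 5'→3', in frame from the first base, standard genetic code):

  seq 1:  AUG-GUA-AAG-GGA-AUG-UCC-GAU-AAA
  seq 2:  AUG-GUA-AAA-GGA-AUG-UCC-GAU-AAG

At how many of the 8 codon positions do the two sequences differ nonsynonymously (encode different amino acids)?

Codon 1: AUG Met / AUG Met — identical.
Codon 2: GUA Val / GUA Val — identical.
Codon 3: AAG Lys / AAA Lys — synonymous.
Codon 4: GGA Gly / GGA Gly — identical.
Codon 5: AUG Met / AUG Met — identical.
Codon 6: UCC Ser / UCC Ser — identical.
Codon 7: GAU Asp / GAU Asp — identical.
Codon 8: AAA Lys / AAG Lys — synonymous.
Nonsynonymous differences: 0.

0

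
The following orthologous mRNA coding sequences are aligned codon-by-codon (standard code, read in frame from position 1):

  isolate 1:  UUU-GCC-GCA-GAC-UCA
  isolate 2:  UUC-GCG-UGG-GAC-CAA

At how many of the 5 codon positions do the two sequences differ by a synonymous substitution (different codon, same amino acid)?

2

Codon 1: UUU Phe / UUC Phe — synonymous.
Codon 2: GCC Ala / GCG Ala — synonymous.
Codon 3: GCA Ala / UGG Trp — nonsynonymous.
Codon 4: GAC Asp / GAC Asp — identical.
Codon 5: UCA Ser / CAA Gln — nonsynonymous.
Synonymous differences: 2.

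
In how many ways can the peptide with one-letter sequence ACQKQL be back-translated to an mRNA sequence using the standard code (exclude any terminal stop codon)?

384

Ala: 4 codons.
Cys: 2 codons.
Gln: 2 codons.
Lys: 2 codons.
Gln: 2 codons.
Leu: 6 codons.
4 × 2 × 2 × 2 × 2 × 6 = 384.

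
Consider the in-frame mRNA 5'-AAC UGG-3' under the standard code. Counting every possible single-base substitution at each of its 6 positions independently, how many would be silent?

1

Codon 1 (AAC, Asn): 1 synonymous substitution.
Codon 2 (UGG, Trp): 0 synonymous substitutions.
Total: 1 + 0 = 1.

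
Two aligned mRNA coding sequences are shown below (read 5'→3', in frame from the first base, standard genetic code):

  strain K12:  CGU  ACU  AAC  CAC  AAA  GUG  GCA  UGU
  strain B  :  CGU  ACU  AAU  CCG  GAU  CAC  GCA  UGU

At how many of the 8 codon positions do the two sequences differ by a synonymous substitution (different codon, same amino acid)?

1

Codon 1: CGU Arg / CGU Arg — identical.
Codon 2: ACU Thr / ACU Thr — identical.
Codon 3: AAC Asn / AAU Asn — synonymous.
Codon 4: CAC His / CCG Pro — nonsynonymous.
Codon 5: AAA Lys / GAU Asp — nonsynonymous.
Codon 6: GUG Val / CAC His — nonsynonymous.
Codon 7: GCA Ala / GCA Ala — identical.
Codon 8: UGU Cys / UGU Cys — identical.
Synonymous differences: 1.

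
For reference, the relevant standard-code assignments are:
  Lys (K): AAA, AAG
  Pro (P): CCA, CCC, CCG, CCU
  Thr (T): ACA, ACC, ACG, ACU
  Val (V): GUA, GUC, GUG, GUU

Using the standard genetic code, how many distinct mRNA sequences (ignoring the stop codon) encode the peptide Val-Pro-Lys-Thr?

128

Val: 4 codons.
Pro: 4 codons.
Lys: 2 codons.
Thr: 4 codons.
4 × 4 × 2 × 4 = 128.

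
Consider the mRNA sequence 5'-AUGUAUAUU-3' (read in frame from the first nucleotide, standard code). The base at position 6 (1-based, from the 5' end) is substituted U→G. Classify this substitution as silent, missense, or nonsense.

nonsense

Position 6 falls in codon 2: UAU → Tyr.
After the substitution the codon is UAG → Stop.
The new codon is a stop codon, so this is a nonsense mutation.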